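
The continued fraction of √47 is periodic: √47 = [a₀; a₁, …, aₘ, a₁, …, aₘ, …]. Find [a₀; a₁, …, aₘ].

[6; 1, 5, 1, 12]

a₀ = ⌊√47⌋ = 6.
With m₀=0, d₀=1 and mₖ₊₁ = dₖaₖ − mₖ, dₖ₊₁ = (n − mₖ₊₁²)/dₖ, aₖ₊₁ = ⌊(a₀+mₖ₊₁)/dₖ₊₁⌋:
  k=1: m=6, d=11, a=1
  k=2: m=5, d=2, a=5
  k=3: m=5, d=11, a=1
  k=4: m=6, d=1, a=12
d=1 and a=2a₀=12 at k=4, so the next step gives (m, d) = (6, 11) again — its k=1 value — and the period has length 4.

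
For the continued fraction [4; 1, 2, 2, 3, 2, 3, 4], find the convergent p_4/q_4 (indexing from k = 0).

113/24

Using pₖ = aₖpₖ₋₁ + pₖ₋₂, qₖ = aₖqₖ₋₁ + qₖ₋₂ (with p₋₁=1, p₋₂=0, q₋₁=0, q₋₂=1):
  k=0: a=4, p=4, q=1
  k=1: a=1, p=5, q=1
  k=2: a=2, p=14, q=3
  k=3: a=2, p=33, q=7
  k=4: a=3, p=113, q=24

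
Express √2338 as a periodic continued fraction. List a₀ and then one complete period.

a₀ = ⌊√2338⌋ = 48.
With m₀=0, d₀=1 and mₖ₊₁ = dₖaₖ − mₖ, dₖ₊₁ = (n − mₖ₊₁²)/dₖ, aₖ₊₁ = ⌊(a₀+mₖ₊₁)/dₖ₊₁⌋:
  k=1: m=48, d=34, a=2
  k=2: m=20, d=57, a=1
  k=3: m=37, d=17, a=5
  k=4: m=48, d=2, a=48
  k=5: m=48, d=17, a=5
  k=6: m=37, d=57, a=1
  k=7: m=20, d=34, a=2
  k=8: m=48, d=1, a=96
d=1 and a=2a₀=96 at k=8, so the next step gives (m, d) = (48, 34) again — its k=1 value — and the period has length 8.

[48; 2, 1, 5, 48, 5, 1, 2, 96]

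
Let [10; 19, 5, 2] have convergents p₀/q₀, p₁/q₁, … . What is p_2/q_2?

Using pₖ = aₖpₖ₋₁ + pₖ₋₂, qₖ = aₖqₖ₋₁ + qₖ₋₂ (with p₋₁=1, p₋₂=0, q₋₁=0, q₋₂=1):
  k=0: a=10, p=10, q=1
  k=1: a=19, p=191, q=19
  k=2: a=5, p=965, q=96

965/96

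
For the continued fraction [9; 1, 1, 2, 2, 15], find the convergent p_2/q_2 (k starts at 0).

Using pₖ = aₖpₖ₋₁ + pₖ₋₂, qₖ = aₖqₖ₋₁ + qₖ₋₂ (with p₋₁=1, p₋₂=0, q₋₁=0, q₋₂=1):
  k=0: a=9, p=9, q=1
  k=1: a=1, p=10, q=1
  k=2: a=1, p=19, q=2

19/2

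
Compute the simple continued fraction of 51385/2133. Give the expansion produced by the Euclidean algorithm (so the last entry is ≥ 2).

51385 = 24×2133 + 193
2133 = 11×193 + 10
193 = 19×10 + 3
10 = 3×3 + 1
3 = 3×1 + 0  (stop)
So 51385/2133 = [24; 11, 19, 3, 3].

[24; 11, 19, 3, 3]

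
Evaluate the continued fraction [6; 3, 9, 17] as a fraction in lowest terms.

Fold from the inside: start with 17/1.
  9 + 1/17 = 154/17
  3 + 17/154 = 479/154
  6 + 154/479 = 3028/479

3028/479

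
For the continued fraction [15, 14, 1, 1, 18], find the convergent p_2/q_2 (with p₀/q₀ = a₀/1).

Using pₖ = aₖpₖ₋₁ + pₖ₋₂, qₖ = aₖqₖ₋₁ + qₖ₋₂ (with p₋₁=1, p₋₂=0, q₋₁=0, q₋₂=1):
  k=0: a=15, p=15, q=1
  k=1: a=14, p=211, q=14
  k=2: a=1, p=226, q=15

226/15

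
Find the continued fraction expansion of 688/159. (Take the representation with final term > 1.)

[4; 3, 17, 3]

688 = 4·159 + 52
159 = 3·52 + 3
52 = 17·3 + 1
3 = 3·1 + 0  (stop)
So 688/159 = [4; 3, 17, 3].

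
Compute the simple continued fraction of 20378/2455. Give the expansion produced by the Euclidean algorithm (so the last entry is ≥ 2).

[8; 3, 3, 16, 15]

20378 = 8·2455 + 738
2455 = 3·738 + 241
738 = 3·241 + 15
241 = 16·15 + 1
15 = 15·1 + 0  (stop)
So 20378/2455 = [8; 3, 3, 16, 15].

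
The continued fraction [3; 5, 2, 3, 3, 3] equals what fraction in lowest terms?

1315/413

Fold from the inside: start with 3/1.
  3 + 1/3 = 10/3
  3 + 3/10 = 33/10
  2 + 10/33 = 76/33
  5 + 33/76 = 413/76
  3 + 76/413 = 1315/413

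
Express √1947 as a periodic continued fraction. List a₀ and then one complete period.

[44; 8, 88]

a₀ = ⌊√1947⌋ = 44.
With m₀=0, d₀=1 and mₖ₊₁ = dₖaₖ − mₖ, dₖ₊₁ = (n − mₖ₊₁²)/dₖ, aₖ₊₁ = ⌊(a₀+mₖ₊₁)/dₖ₊₁⌋:
  k=1: m=44, d=11, a=8
  k=2: m=44, d=1, a=88
d=1 and a=2a₀=88 at k=2, so the next step gives (m, d) = (44, 11) again — its k=1 value — and the period has length 2.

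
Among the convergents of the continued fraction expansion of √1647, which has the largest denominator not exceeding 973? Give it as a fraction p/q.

√1647 = [40; 1, 1, 2, 1, 1, 80, …] (period length 6).
Convergents:
  p_0/q_0 = 40/1
  p_1/q_1 = 41/1
  p_2/q_2 = 81/2
  p_3/q_3 = 203/5
  p_4/q_4 = 284/7
  p_5/q_5 = 487/12
  p_6/q_6 = 39244/967
  p_7/q_7 = 39731/979
q_6 = 967 ≤ 973 < 979 = q_7, so the answer is 39244/967.

39244/967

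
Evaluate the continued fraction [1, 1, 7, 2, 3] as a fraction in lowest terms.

111/59

Fold from the inside: start with 3/1.
  2 + 1/3 = 7/3
  7 + 3/7 = 52/7
  1 + 7/52 = 59/52
  1 + 52/59 = 111/59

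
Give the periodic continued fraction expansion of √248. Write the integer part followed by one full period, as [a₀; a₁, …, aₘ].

[15; 1, 2, 1, 30]

a₀ = ⌊√248⌋ = 15.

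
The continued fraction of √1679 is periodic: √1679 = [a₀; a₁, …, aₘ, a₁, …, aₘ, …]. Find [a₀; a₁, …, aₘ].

a₀ = ⌊√1679⌋ = 40.
With m₀=0, d₀=1 and mₖ₊₁ = dₖaₖ − mₖ, dₖ₊₁ = (n − mₖ₊₁²)/dₖ, aₖ₊₁ = ⌊(a₀+mₖ₊₁)/dₖ₊₁⌋:
  k=1: m=40, d=79, a=1
  k=2: m=39, d=2, a=39
  k=3: m=39, d=79, a=1
  k=4: m=40, d=1, a=80
d=1 and a=2a₀=80 at k=4, so the next step gives (m, d) = (40, 79) again — its k=1 value — and the period has length 4.

[40; 1, 39, 1, 80]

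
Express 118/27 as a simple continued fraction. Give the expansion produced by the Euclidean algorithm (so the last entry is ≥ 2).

118 = 4×27 + 10
27 = 2×10 + 7
10 = 1×7 + 3
7 = 2×3 + 1
3 = 3×1 + 0  (stop)
So 118/27 = [4; 2, 1, 2, 3].

[4; 2, 1, 2, 3]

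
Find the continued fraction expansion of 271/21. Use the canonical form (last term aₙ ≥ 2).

[12; 1, 9, 2]

271 = 12×21 + 19
21 = 1×19 + 2
19 = 9×2 + 1
2 = 2×1 + 0  (stop)
So 271/21 = [12; 1, 9, 2].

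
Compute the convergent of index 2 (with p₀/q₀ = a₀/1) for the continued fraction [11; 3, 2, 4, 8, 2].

Using pₖ = aₖpₖ₋₁ + pₖ₋₂, qₖ = aₖqₖ₋₁ + qₖ₋₂ (with p₋₁=1, p₋₂=0, q₋₁=0, q₋₂=1):
  k=0: a=11, p=11, q=1
  k=1: a=3, p=34, q=3
  k=2: a=2, p=79, q=7

79/7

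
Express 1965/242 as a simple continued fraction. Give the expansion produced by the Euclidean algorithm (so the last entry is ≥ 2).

[8; 8, 2, 1, 9]

1965 = 8*242 + 29
242 = 8*29 + 10
29 = 2*10 + 9
10 = 1*9 + 1
9 = 9*1 + 0  (stop)
So 1965/242 = [8; 8, 2, 1, 9].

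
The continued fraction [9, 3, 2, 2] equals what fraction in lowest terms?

Fold from the inside: start with 2/1.
  2 + 1/2 = 5/2
  3 + 2/5 = 17/5
  9 + 5/17 = 158/17

158/17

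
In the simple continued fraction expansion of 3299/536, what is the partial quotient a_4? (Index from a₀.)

3299 = 6·536 + 83   →  a_0 = 6
536 = 6·83 + 38   →  a_1 = 6
83 = 2·38 + 7   →  a_2 = 2
38 = 5·7 + 3   →  a_3 = 5
7 = 2·3 + 1   →  a_4 = 2

2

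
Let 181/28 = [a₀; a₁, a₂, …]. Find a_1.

2

181 = 6·28 + 13   →  a_0 = 6
28 = 2·13 + 2   →  a_1 = 2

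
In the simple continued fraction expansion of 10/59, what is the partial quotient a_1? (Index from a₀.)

5

10 = 0·59 + 10   →  a_0 = 0
59 = 5·10 + 9   →  a_1 = 5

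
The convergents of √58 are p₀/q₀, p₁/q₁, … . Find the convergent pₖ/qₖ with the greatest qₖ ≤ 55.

99/13

√58 = [7; 1, 1, 1, 1, 1, 1, 14, …] (period length 7).
Convergents:
  p_0/q_0 = 7/1
  p_1/q_1 = 8/1
  p_2/q_2 = 15/2
  p_3/q_3 = 23/3
  p_4/q_4 = 38/5
  p_5/q_5 = 61/8
  p_6/q_6 = 99/13
  p_7/q_7 = 1447/190
q_6 = 13 ≤ 55 < 190 = q_7, so the answer is 99/13.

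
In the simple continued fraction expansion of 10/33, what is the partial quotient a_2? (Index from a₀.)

3

10 = 0·33 + 10   →  a_0 = 0
33 = 3·10 + 3   →  a_1 = 3
10 = 3·3 + 1   →  a_2 = 3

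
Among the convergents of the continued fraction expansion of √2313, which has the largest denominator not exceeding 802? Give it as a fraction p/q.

33377/694

√2313 = [48; 10, 1, 2, 10, 2, 1, 10, 96, …] (period length 8).
Convergents:
  p_0/q_0 = 48/1
  p_1/q_1 = 481/10
  p_2/q_2 = 529/11
  p_3/q_3 = 1539/32
  p_4/q_4 = 15919/331
  p_5/q_5 = 33377/694
  p_6/q_6 = 49296/1025
q_5 = 694 ≤ 802 < 1025 = q_6, so the answer is 33377/694.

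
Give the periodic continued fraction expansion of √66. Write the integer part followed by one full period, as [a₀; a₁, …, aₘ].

a₀ = ⌊√66⌋ = 8.
With m₀=0, d₀=1 and mₖ₊₁ = dₖaₖ − mₖ, dₖ₊₁ = (n − mₖ₊₁²)/dₖ, aₖ₊₁ = ⌊(a₀+mₖ₊₁)/dₖ₊₁⌋:
  k=1: m=8, d=2, a=8
  k=2: m=8, d=1, a=16
d=1 and a=2a₀=16 at k=2, so the next step gives (m, d) = (8, 2) again — its k=1 value — and the period has length 2.

[8; 8, 16]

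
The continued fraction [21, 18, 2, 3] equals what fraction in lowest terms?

2716/129

Using pₖ = aₖpₖ₋₁ + pₖ₋₂ and qₖ = aₖqₖ₋₁ + qₖ₋₂:
  k=0: a=21, p=21, q=1
  k=1: a=18, p=379, q=18
  k=2: a=2, p=779, q=37
  k=3: a=3, p=2716, q=129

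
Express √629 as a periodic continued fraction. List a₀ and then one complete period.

[25; 12, 1, 1, 12, 50]

a₀ = ⌊√629⌋ = 25.
With m₀=0, d₀=1 and mₖ₊₁ = dₖaₖ − mₖ, dₖ₊₁ = (n − mₖ₊₁²)/dₖ, aₖ₊₁ = ⌊(a₀+mₖ₊₁)/dₖ₊₁⌋:
  k=1: m=25, d=4, a=12
  k=2: m=23, d=25, a=1
  k=3: m=2, d=25, a=1
  k=4: m=23, d=4, a=12
  k=5: m=25, d=1, a=50
d=1 and a=2a₀=50 at k=5, so the next step gives (m, d) = (25, 4) again — its k=1 value — and the period has length 5.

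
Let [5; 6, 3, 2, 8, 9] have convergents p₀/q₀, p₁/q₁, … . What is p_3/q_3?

Using pₖ = aₖpₖ₋₁ + pₖ₋₂, qₖ = aₖqₖ₋₁ + qₖ₋₂ (with p₋₁=1, p₋₂=0, q₋₁=0, q₋₂=1):
  k=0: a=5, p=5, q=1
  k=1: a=6, p=31, q=6
  k=2: a=3, p=98, q=19
  k=3: a=2, p=227, q=44

227/44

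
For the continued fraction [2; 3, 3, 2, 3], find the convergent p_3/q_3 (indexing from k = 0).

Using pₖ = aₖpₖ₋₁ + pₖ₋₂, qₖ = aₖqₖ₋₁ + qₖ₋₂ (with p₋₁=1, p₋₂=0, q₋₁=0, q₋₂=1):
  k=0: a=2, p=2, q=1
  k=1: a=3, p=7, q=3
  k=2: a=3, p=23, q=10
  k=3: a=2, p=53, q=23

53/23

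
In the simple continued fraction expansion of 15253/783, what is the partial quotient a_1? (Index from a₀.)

2

15253 = 19·783 + 376   →  a_0 = 19
783 = 2·376 + 31   →  a_1 = 2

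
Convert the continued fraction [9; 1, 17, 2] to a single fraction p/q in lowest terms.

Fold from the inside: start with 2/1.
  17 + 1/2 = 35/2
  1 + 2/35 = 37/35
  9 + 35/37 = 368/37

368/37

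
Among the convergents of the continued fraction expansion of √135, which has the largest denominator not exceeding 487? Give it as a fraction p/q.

5519/475

√135 = [11; 1, 1, 1, 1, 1, 1, 1, 22, …] (period length 8).
Convergents:
  p_0/q_0 = 11/1
  p_1/q_1 = 12/1
  p_2/q_2 = 23/2
  p_3/q_3 = 35/3
  p_4/q_4 = 58/5
  p_5/q_5 = 93/8
  p_6/q_6 = 151/13
  p_7/q_7 = 244/21
  p_8/q_8 = 5519/475
  p_9/q_9 = 5763/496
q_8 = 475 ≤ 487 < 496 = q_9, so the answer is 5519/475.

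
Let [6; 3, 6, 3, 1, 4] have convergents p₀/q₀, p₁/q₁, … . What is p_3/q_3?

379/60

Using pₖ = aₖpₖ₋₁ + pₖ₋₂, qₖ = aₖqₖ₋₁ + qₖ₋₂ (with p₋₁=1, p₋₂=0, q₋₁=0, q₋₂=1):
  k=0: a=6, p=6, q=1
  k=1: a=3, p=19, q=3
  k=2: a=6, p=120, q=19
  k=3: a=3, p=379, q=60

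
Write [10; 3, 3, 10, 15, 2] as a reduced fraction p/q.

33097/3213

Fold from the inside: start with 2/1.
  15 + 1/2 = 31/2
  10 + 2/31 = 312/31
  3 + 31/312 = 967/312
  3 + 312/967 = 3213/967
  10 + 967/3213 = 33097/3213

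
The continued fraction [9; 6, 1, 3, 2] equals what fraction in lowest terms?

Fold from the inside: start with 2/1.
  3 + 1/2 = 7/2
  1 + 2/7 = 9/7
  6 + 7/9 = 61/9
  9 + 9/61 = 558/61

558/61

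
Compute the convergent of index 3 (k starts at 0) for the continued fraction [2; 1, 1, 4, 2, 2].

Using pₖ = aₖpₖ₋₁ + pₖ₋₂, qₖ = aₖqₖ₋₁ + qₖ₋₂ (with p₋₁=1, p₋₂=0, q₋₁=0, q₋₂=1):
  k=0: a=2, p=2, q=1
  k=1: a=1, p=3, q=1
  k=2: a=1, p=5, q=2
  k=3: a=4, p=23, q=9

23/9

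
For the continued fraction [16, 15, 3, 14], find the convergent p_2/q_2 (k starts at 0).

Using pₖ = aₖpₖ₋₁ + pₖ₋₂, qₖ = aₖqₖ₋₁ + qₖ₋₂ (with p₋₁=1, p₋₂=0, q₋₁=0, q₋₂=1):
  k=0: a=16, p=16, q=1
  k=1: a=15, p=241, q=15
  k=2: a=3, p=739, q=46

739/46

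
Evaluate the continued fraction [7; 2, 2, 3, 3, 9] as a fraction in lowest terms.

Fold from the inside: start with 9/1.
  3 + 1/9 = 28/9
  3 + 9/28 = 93/28
  2 + 28/93 = 214/93
  2 + 93/214 = 521/214
  7 + 214/521 = 3861/521

3861/521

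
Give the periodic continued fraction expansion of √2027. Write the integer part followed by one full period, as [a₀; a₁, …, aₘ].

a₀ = ⌊√2027⌋ = 45.
With m₀=0, d₀=1 and mₖ₊₁ = dₖaₖ − mₖ, dₖ₊₁ = (n − mₖ₊₁²)/dₖ, aₖ₊₁ = ⌊(a₀+mₖ₊₁)/dₖ₊₁⌋:
  k=1: m=45, d=2, a=45
  k=2: m=45, d=1, a=90
d=1 and a=2a₀=90 at k=2, so the next step gives (m, d) = (45, 2) again — its k=1 value — and the period has length 2.

[45; 45, 90]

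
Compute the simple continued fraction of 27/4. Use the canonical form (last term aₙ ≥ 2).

[6; 1, 3]

27 = 6·4 + 3
4 = 1·3 + 1
3 = 3·1 + 0  (stop)
So 27/4 = [6; 1, 3].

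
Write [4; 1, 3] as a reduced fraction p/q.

19/4

Using pₖ = aₖpₖ₋₁ + pₖ₋₂ and qₖ = aₖqₖ₋₁ + qₖ₋₂:
  k=0: a=4, p=4, q=1
  k=1: a=1, p=5, q=1
  k=2: a=3, p=19, q=4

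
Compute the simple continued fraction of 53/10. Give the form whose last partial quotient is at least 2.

53 = 5·10 + 3
10 = 3·3 + 1
3 = 3·1 + 0  (stop)
So 53/10 = [5; 3, 3].

[5; 3, 3]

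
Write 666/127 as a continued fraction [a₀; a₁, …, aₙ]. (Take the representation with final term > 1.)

[5; 4, 10, 3]

666 = 5*127 + 31
127 = 4*31 + 3
31 = 10*3 + 1
3 = 3*1 + 0  (stop)
So 666/127 = [5; 4, 10, 3].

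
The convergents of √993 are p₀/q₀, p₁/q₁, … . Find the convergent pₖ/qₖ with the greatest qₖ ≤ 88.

√993 = [31; 1, 1, 20, 1, 1, 62, …] (period length 6).
Convergents:
  p_0/q_0 = 31/1
  p_1/q_1 = 32/1
  p_2/q_2 = 63/2
  p_3/q_3 = 1292/41
  p_4/q_4 = 1355/43
  p_5/q_5 = 2647/84
  p_6/q_6 = 165469/5251
q_5 = 84 ≤ 88 < 5251 = q_6, so the answer is 2647/84.

2647/84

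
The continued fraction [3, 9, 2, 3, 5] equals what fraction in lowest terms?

1084/349

Fold from the inside: start with 5/1.
  3 + 1/5 = 16/5
  2 + 5/16 = 37/16
  9 + 16/37 = 349/37
  3 + 37/349 = 1084/349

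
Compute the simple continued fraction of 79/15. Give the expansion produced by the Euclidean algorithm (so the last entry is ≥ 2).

[5; 3, 1, 3]

79 = 5×15 + 4
15 = 3×4 + 3
4 = 1×3 + 1
3 = 3×1 + 0  (stop)
So 79/15 = [5; 3, 1, 3].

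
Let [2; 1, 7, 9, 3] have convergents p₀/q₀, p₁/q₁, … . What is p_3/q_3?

Using pₖ = aₖpₖ₋₁ + pₖ₋₂, qₖ = aₖqₖ₋₁ + qₖ₋₂ (with p₋₁=1, p₋₂=0, q₋₁=0, q₋₂=1):
  k=0: a=2, p=2, q=1
  k=1: a=1, p=3, q=1
  k=2: a=7, p=23, q=8
  k=3: a=9, p=210, q=73

210/73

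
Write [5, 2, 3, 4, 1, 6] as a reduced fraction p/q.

1369/252

Using pₖ = aₖpₖ₋₁ + pₖ₋₂ and qₖ = aₖqₖ₋₁ + qₖ₋₂:
  k=0: a=5, p=5, q=1
  k=1: a=2, p=11, q=2
  k=2: a=3, p=38, q=7
  k=3: a=4, p=163, q=30
  k=4: a=1, p=201, q=37
  k=5: a=6, p=1369, q=252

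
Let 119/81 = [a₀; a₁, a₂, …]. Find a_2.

119 = 1·81 + 38   →  a_0 = 1
81 = 2·38 + 5   →  a_1 = 2
38 = 7·5 + 3   →  a_2 = 7

7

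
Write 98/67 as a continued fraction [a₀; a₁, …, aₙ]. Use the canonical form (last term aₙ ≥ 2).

[1; 2, 6, 5]

98 = 1*67 + 31
67 = 2*31 + 5
31 = 6*5 + 1
5 = 5*1 + 0  (stop)
So 98/67 = [1; 2, 6, 5].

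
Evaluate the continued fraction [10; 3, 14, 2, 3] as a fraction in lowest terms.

3201/310

Using pₖ = aₖpₖ₋₁ + pₖ₋₂ and qₖ = aₖqₖ₋₁ + qₖ₋₂:
  k=0: a=10, p=10, q=1
  k=1: a=3, p=31, q=3
  k=2: a=14, p=444, q=43
  k=3: a=2, p=919, q=89
  k=4: a=3, p=3201, q=310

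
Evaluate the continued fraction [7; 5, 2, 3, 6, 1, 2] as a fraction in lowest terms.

Fold from the inside: start with 2/1.
  1 + 1/2 = 3/2
  6 + 2/3 = 20/3
  3 + 3/20 = 63/20
  2 + 20/63 = 146/63
  5 + 63/146 = 793/146
  7 + 146/793 = 5697/793

5697/793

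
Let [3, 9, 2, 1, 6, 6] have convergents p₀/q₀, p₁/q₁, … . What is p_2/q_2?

59/19

Using pₖ = aₖpₖ₋₁ + pₖ₋₂, qₖ = aₖqₖ₋₁ + qₖ₋₂ (with p₋₁=1, p₋₂=0, q₋₁=0, q₋₂=1):
  k=0: a=3, p=3, q=1
  k=1: a=9, p=28, q=9
  k=2: a=2, p=59, q=19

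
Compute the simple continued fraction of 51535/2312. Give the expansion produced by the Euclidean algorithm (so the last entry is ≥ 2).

[22; 3, 2, 4, 10, 2, 3]

51535 = 22·2312 + 671
2312 = 3·671 + 299
671 = 2·299 + 73
299 = 4·73 + 7
73 = 10·7 + 3
7 = 2·3 + 1
3 = 3·1 + 0  (stop)
So 51535/2312 = [22; 3, 2, 4, 10, 2, 3].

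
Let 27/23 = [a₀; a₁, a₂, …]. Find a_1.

5

27 = 1·23 + 4   →  a_0 = 1
23 = 5·4 + 3   →  a_1 = 5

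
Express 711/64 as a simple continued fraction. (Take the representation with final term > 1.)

711 = 11*64 + 7
64 = 9*7 + 1
7 = 7*1 + 0  (stop)
So 711/64 = [11; 9, 7].

[11; 9, 7]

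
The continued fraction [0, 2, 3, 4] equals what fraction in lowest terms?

13/30

Using pₖ = aₖpₖ₋₁ + pₖ₋₂ and qₖ = aₖqₖ₋₁ + qₖ₋₂:
  k=0: a=0, p=0, q=1
  k=1: a=2, p=1, q=2
  k=2: a=3, p=3, q=7
  k=3: a=4, p=13, q=30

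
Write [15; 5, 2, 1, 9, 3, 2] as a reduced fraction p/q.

Using pₖ = aₖpₖ₋₁ + pₖ₋₂ and qₖ = aₖqₖ₋₁ + qₖ₋₂:
  k=0: a=15, p=15, q=1
  k=1: a=5, p=76, q=5
  k=2: a=2, p=167, q=11
  k=3: a=1, p=243, q=16
  k=4: a=9, p=2354, q=155
  k=5: a=3, p=7305, q=481
  k=6: a=2, p=16964, q=1117

16964/1117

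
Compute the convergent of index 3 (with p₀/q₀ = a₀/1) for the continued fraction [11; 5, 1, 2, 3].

190/17

Using pₖ = aₖpₖ₋₁ + pₖ₋₂, qₖ = aₖqₖ₋₁ + qₖ₋₂ (with p₋₁=1, p₋₂=0, q₋₁=0, q₋₂=1):
  k=0: a=11, p=11, q=1
  k=1: a=5, p=56, q=5
  k=2: a=1, p=67, q=6
  k=3: a=2, p=190, q=17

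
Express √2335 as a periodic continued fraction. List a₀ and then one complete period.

a₀ = ⌊√2335⌋ = 48.
With m₀=0, d₀=1 and mₖ₊₁ = dₖaₖ − mₖ, dₖ₊₁ = (n − mₖ₊₁²)/dₖ, aₖ₊₁ = ⌊(a₀+mₖ₊₁)/dₖ₊₁⌋:
  k=1: m=48, d=31, a=3
  k=2: m=45, d=10, a=9
  k=3: m=45, d=31, a=3
  k=4: m=48, d=1, a=96
d=1 and a=2a₀=96 at k=4, so the next step gives (m, d) = (48, 31) again — its k=1 value — and the period has length 4.

[48; 3, 9, 3, 96]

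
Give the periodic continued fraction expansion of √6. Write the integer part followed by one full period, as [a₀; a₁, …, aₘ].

[2; 2, 4]

a₀ = ⌊√6⌋ = 2.
With m₀=0, d₀=1 and mₖ₊₁ = dₖaₖ − mₖ, dₖ₊₁ = (n − mₖ₊₁²)/dₖ, aₖ₊₁ = ⌊(a₀+mₖ₊₁)/dₖ₊₁⌋:
  k=1: m=2, d=2, a=2
  k=2: m=2, d=1, a=4
d=1 and a=2a₀=4 at k=2, so the next step gives (m, d) = (2, 2) again — its k=1 value — and the period has length 2.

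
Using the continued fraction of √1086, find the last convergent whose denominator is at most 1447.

√1086 = [32; 1, 20, 1, 64, …] (period length 4).
Convergents:
  p_0/q_0 = 32/1
  p_1/q_1 = 33/1
  p_2/q_2 = 692/21
  p_3/q_3 = 725/22
  p_4/q_4 = 47092/1429
  p_5/q_5 = 47817/1451
q_4 = 1429 ≤ 1447 < 1451 = q_5, so the answer is 47092/1429.

47092/1429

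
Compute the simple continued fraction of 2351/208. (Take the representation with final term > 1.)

[11; 3, 3, 3, 6]

2351 = 11·208 + 63
208 = 3·63 + 19
63 = 3·19 + 6
19 = 3·6 + 1
6 = 6·1 + 0  (stop)
So 2351/208 = [11; 3, 3, 3, 6].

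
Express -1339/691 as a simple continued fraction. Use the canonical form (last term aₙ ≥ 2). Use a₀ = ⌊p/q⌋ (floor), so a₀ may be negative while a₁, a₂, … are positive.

-1339 = -2*691 + 43
691 = 16*43 + 3
43 = 14*3 + 1
3 = 3*1 + 0  (stop)
So -1339/691 = [-2; 16, 14, 3].

[-2; 16, 14, 3]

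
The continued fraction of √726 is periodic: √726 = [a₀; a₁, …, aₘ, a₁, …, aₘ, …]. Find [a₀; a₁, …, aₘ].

[26; 1, 16, 1, 52]

a₀ = ⌊√726⌋ = 26.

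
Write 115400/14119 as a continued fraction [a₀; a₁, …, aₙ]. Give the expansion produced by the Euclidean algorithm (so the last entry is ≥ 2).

115400 = 8×14119 + 2448
14119 = 5×2448 + 1879
2448 = 1×1879 + 569
1879 = 3×569 + 172
569 = 3×172 + 53
172 = 3×53 + 13
53 = 4×13 + 1
13 = 13×1 + 0  (stop)
So 115400/14119 = [8; 5, 1, 3, 3, 3, 4, 13].

[8; 5, 1, 3, 3, 3, 4, 13]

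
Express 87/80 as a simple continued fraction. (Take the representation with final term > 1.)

[1; 11, 2, 3]

87 = 1*80 + 7
80 = 11*7 + 3
7 = 2*3 + 1
3 = 3*1 + 0  (stop)
So 87/80 = [1; 11, 2, 3].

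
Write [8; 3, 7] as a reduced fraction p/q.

183/22

Fold from the inside: start with 7/1.
  3 + 1/7 = 22/7
  8 + 7/22 = 183/22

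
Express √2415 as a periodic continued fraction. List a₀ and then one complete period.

a₀ = ⌊√2415⌋ = 49.
With m₀=0, d₀=1 and mₖ₊₁ = dₖaₖ − mₖ, dₖ₊₁ = (n − mₖ₊₁²)/dₖ, aₖ₊₁ = ⌊(a₀+mₖ₊₁)/dₖ₊₁⌋:
  k=1: m=49, d=14, a=7
  k=2: m=49, d=1, a=98
d=1 and a=2a₀=98 at k=2, so the next step gives (m, d) = (49, 14) again — its k=1 value — and the period has length 2.

[49; 7, 98]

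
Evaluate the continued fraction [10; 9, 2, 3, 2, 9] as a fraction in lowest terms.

Fold from the inside: start with 9/1.
  2 + 1/9 = 19/9
  3 + 9/19 = 66/19
  2 + 19/66 = 151/66
  9 + 66/151 = 1425/151
  10 + 151/1425 = 14401/1425

14401/1425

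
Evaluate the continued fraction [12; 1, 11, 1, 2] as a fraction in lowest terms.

491/38

Fold from the inside: start with 2/1.
  1 + 1/2 = 3/2
  11 + 2/3 = 35/3
  1 + 3/35 = 38/35
  12 + 35/38 = 491/38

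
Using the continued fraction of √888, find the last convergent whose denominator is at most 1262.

35491/1191

√888 = [29; 1, 3, 1, 58, …] (period length 4).
Convergents:
  p_0/q_0 = 29/1
  p_1/q_1 = 30/1
  p_2/q_2 = 119/4
  p_3/q_3 = 149/5
  p_4/q_4 = 8761/294
  p_5/q_5 = 8910/299
  p_6/q_6 = 35491/1191
  p_7/q_7 = 44401/1490
q_6 = 1191 ≤ 1262 < 1490 = q_7, so the answer is 35491/1191.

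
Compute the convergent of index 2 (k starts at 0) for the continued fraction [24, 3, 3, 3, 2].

Using pₖ = aₖpₖ₋₁ + pₖ₋₂, qₖ = aₖqₖ₋₁ + qₖ₋₂ (with p₋₁=1, p₋₂=0, q₋₁=0, q₋₂=1):
  k=0: a=24, p=24, q=1
  k=1: a=3, p=73, q=3
  k=2: a=3, p=243, q=10

243/10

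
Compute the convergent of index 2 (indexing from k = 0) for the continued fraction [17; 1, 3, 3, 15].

71/4

Using pₖ = aₖpₖ₋₁ + pₖ₋₂, qₖ = aₖqₖ₋₁ + qₖ₋₂ (with p₋₁=1, p₋₂=0, q₋₁=0, q₋₂=1):
  k=0: a=17, p=17, q=1
  k=1: a=1, p=18, q=1
  k=2: a=3, p=71, q=4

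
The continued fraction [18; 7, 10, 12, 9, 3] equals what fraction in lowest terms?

Fold from the inside: start with 3/1.
  9 + 1/3 = 28/3
  12 + 3/28 = 339/28
  10 + 28/339 = 3418/339
  7 + 339/3418 = 24265/3418
  18 + 3418/24265 = 440188/24265

440188/24265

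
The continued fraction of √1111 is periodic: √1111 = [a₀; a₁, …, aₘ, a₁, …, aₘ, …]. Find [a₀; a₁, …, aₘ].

a₀ = ⌊√1111⌋ = 33.
With m₀=0, d₀=1 and mₖ₊₁ = dₖaₖ − mₖ, dₖ₊₁ = (n − mₖ₊₁²)/dₖ, aₖ₊₁ = ⌊(a₀+mₖ₊₁)/dₖ₊₁⌋:
  k=1: m=33, d=22, a=3
  k=2: m=33, d=1, a=66
d=1 and a=2a₀=66 at k=2, so the next step gives (m, d) = (33, 22) again — its k=1 value — and the period has length 2.

[33; 3, 66]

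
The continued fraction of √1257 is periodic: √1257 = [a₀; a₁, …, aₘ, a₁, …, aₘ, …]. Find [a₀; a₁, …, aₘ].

[35; 2, 4, 1, 22, 1, 4, 2, 70]

a₀ = ⌊√1257⌋ = 35.
With m₀=0, d₀=1 and mₖ₊₁ = dₖaₖ − mₖ, dₖ₊₁ = (n − mₖ₊₁²)/dₖ, aₖ₊₁ = ⌊(a₀+mₖ₊₁)/dₖ₊₁⌋:
  k=1: m=35, d=32, a=2
  k=2: m=29, d=13, a=4
  k=3: m=23, d=56, a=1
  k=4: m=33, d=3, a=22
  k=5: m=33, d=56, a=1
  k=6: m=23, d=13, a=4
  k=7: m=29, d=32, a=2
  k=8: m=35, d=1, a=70
d=1 and a=2a₀=70 at k=8, so the next step gives (m, d) = (35, 32) again — its k=1 value — and the period has length 8.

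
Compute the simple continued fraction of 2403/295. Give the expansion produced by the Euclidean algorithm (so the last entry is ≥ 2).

2403 = 8*295 + 43
295 = 6*43 + 37
43 = 1*37 + 6
37 = 6*6 + 1
6 = 6*1 + 0  (stop)
So 2403/295 = [8; 6, 1, 6, 6].

[8; 6, 1, 6, 6]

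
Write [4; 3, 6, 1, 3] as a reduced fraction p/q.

Fold from the inside: start with 3/1.
  1 + 1/3 = 4/3
  6 + 3/4 = 27/4
  3 + 4/27 = 85/27
  4 + 27/85 = 367/85

367/85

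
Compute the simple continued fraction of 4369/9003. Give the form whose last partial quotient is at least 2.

[0; 2, 16, 2, 18, 2, 3]

4369 = 0*9003 + 4369
9003 = 2*4369 + 265
4369 = 16*265 + 129
265 = 2*129 + 7
129 = 18*7 + 3
7 = 2*3 + 1
3 = 3*1 + 0  (stop)
So 4369/9003 = [0; 2, 16, 2, 18, 2, 3].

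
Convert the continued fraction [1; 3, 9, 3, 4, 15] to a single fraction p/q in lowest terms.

Fold from the inside: start with 15/1.
  4 + 1/15 = 61/15
  3 + 15/61 = 198/61
  9 + 61/198 = 1843/198
  3 + 198/1843 = 5727/1843
  1 + 1843/5727 = 7570/5727

7570/5727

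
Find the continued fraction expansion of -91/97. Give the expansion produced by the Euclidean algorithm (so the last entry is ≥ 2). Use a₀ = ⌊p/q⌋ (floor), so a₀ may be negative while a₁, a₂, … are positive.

[-1; 16, 6]

-91 = -1*97 + 6
97 = 16*6 + 1
6 = 6*1 + 0  (stop)
So -91/97 = [-1; 16, 6].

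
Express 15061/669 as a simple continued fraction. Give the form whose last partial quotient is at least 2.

[22; 1, 1, 19, 5, 1, 2]

15061 = 22×669 + 343
669 = 1×343 + 326
343 = 1×326 + 17
326 = 19×17 + 3
17 = 5×3 + 2
3 = 1×2 + 1
2 = 2×1 + 0  (stop)
So 15061/669 = [22; 1, 1, 19, 5, 1, 2].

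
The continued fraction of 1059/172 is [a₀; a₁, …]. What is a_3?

1

1059 = 6·172 + 27   →  a_0 = 6
172 = 6·27 + 10   →  a_1 = 6
27 = 2·10 + 7   →  a_2 = 2
10 = 1·7 + 3   →  a_3 = 1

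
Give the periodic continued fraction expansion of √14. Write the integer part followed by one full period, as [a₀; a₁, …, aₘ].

[3; 1, 2, 1, 6]

a₀ = ⌊√14⌋ = 3.
With m₀=0, d₀=1 and mₖ₊₁ = dₖaₖ − mₖ, dₖ₊₁ = (n − mₖ₊₁²)/dₖ, aₖ₊₁ = ⌊(a₀+mₖ₊₁)/dₖ₊₁⌋:
  k=1: m=3, d=5, a=1
  k=2: m=2, d=2, a=2
  k=3: m=2, d=5, a=1
  k=4: m=3, d=1, a=6
d=1 and a=2a₀=6 at k=4, so the next step gives (m, d) = (3, 5) again — its k=1 value — and the period has length 4.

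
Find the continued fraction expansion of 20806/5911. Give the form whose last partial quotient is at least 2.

20806 = 3×5911 + 3073
5911 = 1×3073 + 2838
3073 = 1×2838 + 235
2838 = 12×235 + 18
235 = 13×18 + 1
18 = 18×1 + 0  (stop)
So 20806/5911 = [3; 1, 1, 12, 13, 18].

[3; 1, 1, 12, 13, 18]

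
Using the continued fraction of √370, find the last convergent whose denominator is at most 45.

√370 = [19; 4, 4, 38, …] (period length 3).
Convergents:
  p_0/q_0 = 19/1
  p_1/q_1 = 77/4
  p_2/q_2 = 327/17
  p_3/q_3 = 12503/650
q_2 = 17 ≤ 45 < 650 = q_3, so the answer is 327/17.

327/17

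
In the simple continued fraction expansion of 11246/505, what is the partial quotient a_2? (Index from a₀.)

1

11246 = 22·505 + 136   →  a_0 = 22
505 = 3·136 + 97   →  a_1 = 3
136 = 1·97 + 39   →  a_2 = 1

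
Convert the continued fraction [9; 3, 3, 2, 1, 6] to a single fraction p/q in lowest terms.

Using pₖ = aₖpₖ₋₁ + pₖ₋₂ and qₖ = aₖqₖ₋₁ + qₖ₋₂:
  k=0: a=9, p=9, q=1
  k=1: a=3, p=28, q=3
  k=2: a=3, p=93, q=10
  k=3: a=2, p=214, q=23
  k=4: a=1, p=307, q=33
  k=5: a=6, p=2056, q=221

2056/221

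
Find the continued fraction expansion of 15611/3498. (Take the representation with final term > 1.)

[4; 2, 6, 4, 2, 2, 5, 2]

15611 = 4·3498 + 1619
3498 = 2·1619 + 260
1619 = 6·260 + 59
260 = 4·59 + 24
59 = 2·24 + 11
24 = 2·11 + 2
11 = 5·2 + 1
2 = 2·1 + 0  (stop)
So 15611/3498 = [4; 2, 6, 4, 2, 2, 5, 2].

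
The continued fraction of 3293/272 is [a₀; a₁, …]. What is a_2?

3293 = 12·272 + 29   →  a_0 = 12
272 = 9·29 + 11   →  a_1 = 9
29 = 2·11 + 7   →  a_2 = 2

2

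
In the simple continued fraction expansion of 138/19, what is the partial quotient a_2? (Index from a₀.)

138 = 7·19 + 5   →  a_0 = 7
19 = 3·5 + 4   →  a_1 = 3
5 = 1·4 + 1   →  a_2 = 1

1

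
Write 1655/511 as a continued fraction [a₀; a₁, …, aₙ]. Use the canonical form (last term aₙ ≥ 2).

1655 = 3×511 + 122
511 = 4×122 + 23
122 = 5×23 + 7
23 = 3×7 + 2
7 = 3×2 + 1
2 = 2×1 + 0  (stop)
So 1655/511 = [3; 4, 5, 3, 3, 2].

[3; 4, 5, 3, 3, 2]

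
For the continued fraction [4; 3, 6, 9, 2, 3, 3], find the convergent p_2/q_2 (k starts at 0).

Using pₖ = aₖpₖ₋₁ + pₖ₋₂, qₖ = aₖqₖ₋₁ + qₖ₋₂ (with p₋₁=1, p₋₂=0, q₋₁=0, q₋₂=1):
  k=0: a=4, p=4, q=1
  k=1: a=3, p=13, q=3
  k=2: a=6, p=82, q=19

82/19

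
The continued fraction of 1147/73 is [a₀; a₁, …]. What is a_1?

1

1147 = 15·73 + 52   →  a_0 = 15
73 = 1·52 + 21   →  a_1 = 1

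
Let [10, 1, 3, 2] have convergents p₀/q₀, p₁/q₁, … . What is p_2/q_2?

43/4

Using pₖ = aₖpₖ₋₁ + pₖ₋₂, qₖ = aₖqₖ₋₁ + qₖ₋₂ (with p₋₁=1, p₋₂=0, q₋₁=0, q₋₂=1):
  k=0: a=10, p=10, q=1
  k=1: a=1, p=11, q=1
  k=2: a=3, p=43, q=4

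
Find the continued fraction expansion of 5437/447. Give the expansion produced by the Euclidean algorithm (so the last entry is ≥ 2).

[12; 6, 8, 9]

5437 = 12×447 + 73
447 = 6×73 + 9
73 = 8×9 + 1
9 = 9×1 + 0  (stop)
So 5437/447 = [12; 6, 8, 9].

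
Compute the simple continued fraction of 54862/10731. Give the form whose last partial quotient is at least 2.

54862 = 5*10731 + 1207
10731 = 8*1207 + 1075
1207 = 1*1075 + 132
1075 = 8*132 + 19
132 = 6*19 + 18
19 = 1*18 + 1
18 = 18*1 + 0  (stop)
So 54862/10731 = [5; 8, 1, 8, 6, 1, 18].

[5; 8, 1, 8, 6, 1, 18]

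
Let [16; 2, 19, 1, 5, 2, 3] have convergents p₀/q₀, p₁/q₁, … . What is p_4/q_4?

4023/244

Using pₖ = aₖpₖ₋₁ + pₖ₋₂, qₖ = aₖqₖ₋₁ + qₖ₋₂ (with p₋₁=1, p₋₂=0, q₋₁=0, q₋₂=1):
  k=0: a=16, p=16, q=1
  k=1: a=2, p=33, q=2
  k=2: a=19, p=643, q=39
  k=3: a=1, p=676, q=41
  k=4: a=5, p=4023, q=244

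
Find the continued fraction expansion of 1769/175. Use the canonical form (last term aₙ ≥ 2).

1769 = 10×175 + 19
175 = 9×19 + 4
19 = 4×4 + 3
4 = 1×3 + 1
3 = 3×1 + 0  (stop)
So 1769/175 = [10; 9, 4, 1, 3].

[10; 9, 4, 1, 3]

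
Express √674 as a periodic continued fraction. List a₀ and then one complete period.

a₀ = ⌊√674⌋ = 25.
With m₀=0, d₀=1 and mₖ₊₁ = dₖaₖ − mₖ, dₖ₊₁ = (n − mₖ₊₁²)/dₖ, aₖ₊₁ = ⌊(a₀+mₖ₊₁)/dₖ₊₁⌋:
  k=1: m=25, d=49, a=1
  k=2: m=24, d=2, a=24
  k=3: m=24, d=49, a=1
  k=4: m=25, d=1, a=50
d=1 and a=2a₀=50 at k=4, so the next step gives (m, d) = (25, 49) again — its k=1 value — and the period has length 4.

[25; 1, 24, 1, 50]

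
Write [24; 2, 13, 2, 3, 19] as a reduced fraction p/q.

Using pₖ = aₖpₖ₋₁ + pₖ₋₂ and qₖ = aₖqₖ₋₁ + qₖ₋₂:
  k=0: a=24, p=24, q=1
  k=1: a=2, p=49, q=2
  k=2: a=13, p=661, q=27
  k=3: a=2, p=1371, q=56
  k=4: a=3, p=4774, q=195
  k=5: a=19, p=92077, q=3761

92077/3761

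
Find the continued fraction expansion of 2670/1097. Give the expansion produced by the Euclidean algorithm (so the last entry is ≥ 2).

[2; 2, 3, 3, 1, 1, 6, 3]

2670 = 2*1097 + 476
1097 = 2*476 + 145
476 = 3*145 + 41
145 = 3*41 + 22
41 = 1*22 + 19
22 = 1*19 + 3
19 = 6*3 + 1
3 = 3*1 + 0  (stop)
So 2670/1097 = [2; 2, 3, 3, 1, 1, 6, 3].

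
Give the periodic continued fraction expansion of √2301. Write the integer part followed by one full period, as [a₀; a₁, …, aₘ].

[47; 1, 30, 1, 94]

a₀ = ⌊√2301⌋ = 47.
With m₀=0, d₀=1 and mₖ₊₁ = dₖaₖ − mₖ, dₖ₊₁ = (n − mₖ₊₁²)/dₖ, aₖ₊₁ = ⌊(a₀+mₖ₊₁)/dₖ₊₁⌋:
  k=1: m=47, d=92, a=1
  k=2: m=45, d=3, a=30
  k=3: m=45, d=92, a=1
  k=4: m=47, d=1, a=94
d=1 and a=2a₀=94 at k=4, so the next step gives (m, d) = (47, 92) again — its k=1 value — and the period has length 4.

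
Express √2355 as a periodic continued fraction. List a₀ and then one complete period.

[48; 1, 1, 8, 3, 8, 1, 1, 96]

a₀ = ⌊√2355⌋ = 48.
With m₀=0, d₀=1 and mₖ₊₁ = dₖaₖ − mₖ, dₖ₊₁ = (n − mₖ₊₁²)/dₖ, aₖ₊₁ = ⌊(a₀+mₖ₊₁)/dₖ₊₁⌋:
  k=1: m=48, d=51, a=1
  k=2: m=3, d=46, a=1
  k=3: m=43, d=11, a=8
  k=4: m=45, d=30, a=3
  k=5: m=45, d=11, a=8
  k=6: m=43, d=46, a=1
  k=7: m=3, d=51, a=1
  k=8: m=48, d=1, a=96
d=1 and a=2a₀=96 at k=8, so the next step gives (m, d) = (48, 51) again — its k=1 value — and the period has length 8.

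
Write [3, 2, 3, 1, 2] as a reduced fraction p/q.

86/25

Using pₖ = aₖpₖ₋₁ + pₖ₋₂ and qₖ = aₖqₖ₋₁ + qₖ₋₂:
  k=0: a=3, p=3, q=1
  k=1: a=2, p=7, q=2
  k=2: a=3, p=24, q=7
  k=3: a=1, p=31, q=9
  k=4: a=2, p=86, q=25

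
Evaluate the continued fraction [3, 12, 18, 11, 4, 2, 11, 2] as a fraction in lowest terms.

1622252/526201

Using pₖ = aₖpₖ₋₁ + pₖ₋₂ and qₖ = aₖqₖ₋₁ + qₖ₋₂:
  k=0: a=3, p=3, q=1
  k=1: a=12, p=37, q=12
  k=2: a=18, p=669, q=217
  k=3: a=11, p=7396, q=2399
  k=4: a=4, p=30253, q=9813
  k=5: a=2, p=67902, q=22025
  k=6: a=11, p=777175, q=252088
  k=7: a=2, p=1622252, q=526201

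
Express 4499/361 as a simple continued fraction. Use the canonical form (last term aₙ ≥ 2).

4499 = 12·361 + 167
361 = 2·167 + 27
167 = 6·27 + 5
27 = 5·5 + 2
5 = 2·2 + 1
2 = 2·1 + 0  (stop)
So 4499/361 = [12; 2, 6, 5, 2, 2].

[12; 2, 6, 5, 2, 2]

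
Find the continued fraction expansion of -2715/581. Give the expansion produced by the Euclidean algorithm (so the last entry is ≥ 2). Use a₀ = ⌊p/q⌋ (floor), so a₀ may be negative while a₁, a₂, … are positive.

[-5; 3, 17, 3, 1, 2]

-2715 = -5×581 + 190
581 = 3×190 + 11
190 = 17×11 + 3
11 = 3×3 + 2
3 = 1×2 + 1
2 = 2×1 + 0  (stop)
So -2715/581 = [-5; 3, 17, 3, 1, 2].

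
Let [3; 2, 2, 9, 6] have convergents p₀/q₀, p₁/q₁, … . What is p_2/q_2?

17/5

Using pₖ = aₖpₖ₋₁ + pₖ₋₂, qₖ = aₖqₖ₋₁ + qₖ₋₂ (with p₋₁=1, p₋₂=0, q₋₁=0, q₋₂=1):
  k=0: a=3, p=3, q=1
  k=1: a=2, p=7, q=2
  k=2: a=2, p=17, q=5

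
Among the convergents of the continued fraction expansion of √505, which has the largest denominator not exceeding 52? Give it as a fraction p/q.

809/36

√505 = [22; 2, 8, 2, 44, …] (period length 4).
Convergents:
  p_0/q_0 = 22/1
  p_1/q_1 = 45/2
  p_2/q_2 = 382/17
  p_3/q_3 = 809/36
  p_4/q_4 = 35978/1601
q_3 = 36 ≤ 52 < 1601 = q_4, so the answer is 809/36.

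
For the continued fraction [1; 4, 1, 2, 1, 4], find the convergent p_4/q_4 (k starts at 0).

Using pₖ = aₖpₖ₋₁ + pₖ₋₂, qₖ = aₖqₖ₋₁ + qₖ₋₂ (with p₋₁=1, p₋₂=0, q₋₁=0, q₋₂=1):
  k=0: a=1, p=1, q=1
  k=1: a=4, p=5, q=4
  k=2: a=1, p=6, q=5
  k=3: a=2, p=17, q=14
  k=4: a=1, p=23, q=19

23/19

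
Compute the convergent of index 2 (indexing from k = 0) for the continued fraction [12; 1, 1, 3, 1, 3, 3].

Using pₖ = aₖpₖ₋₁ + pₖ₋₂, qₖ = aₖqₖ₋₁ + qₖ₋₂ (with p₋₁=1, p₋₂=0, q₋₁=0, q₋₂=1):
  k=0: a=12, p=12, q=1
  k=1: a=1, p=13, q=1
  k=2: a=1, p=25, q=2

25/2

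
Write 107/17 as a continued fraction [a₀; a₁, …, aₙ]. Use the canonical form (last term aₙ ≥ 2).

[6; 3, 2, 2]

107 = 6·17 + 5
17 = 3·5 + 2
5 = 2·2 + 1
2 = 2·1 + 0  (stop)
So 107/17 = [6; 3, 2, 2].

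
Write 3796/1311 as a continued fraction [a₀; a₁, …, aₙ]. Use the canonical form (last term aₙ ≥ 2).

3796 = 2*1311 + 1174
1311 = 1*1174 + 137
1174 = 8*137 + 78
137 = 1*78 + 59
78 = 1*59 + 19
59 = 3*19 + 2
19 = 9*2 + 1
2 = 2*1 + 0  (stop)
So 3796/1311 = [2; 1, 8, 1, 1, 3, 9, 2].

[2; 1, 8, 1, 1, 3, 9, 2]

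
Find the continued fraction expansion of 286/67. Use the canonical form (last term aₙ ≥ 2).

286 = 4*67 + 18
67 = 3*18 + 13
18 = 1*13 + 5
13 = 2*5 + 3
5 = 1*3 + 2
3 = 1*2 + 1
2 = 2*1 + 0  (stop)
So 286/67 = [4; 3, 1, 2, 1, 1, 2].

[4; 3, 1, 2, 1, 1, 2]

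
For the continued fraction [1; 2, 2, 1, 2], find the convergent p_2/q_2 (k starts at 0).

7/5

Using pₖ = aₖpₖ₋₁ + pₖ₋₂, qₖ = aₖqₖ₋₁ + qₖ₋₂ (with p₋₁=1, p₋₂=0, q₋₁=0, q₋₂=1):
  k=0: a=1, p=1, q=1
  k=1: a=2, p=3, q=2
  k=2: a=2, p=7, q=5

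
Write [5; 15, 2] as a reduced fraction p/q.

Using pₖ = aₖpₖ₋₁ + pₖ₋₂ and qₖ = aₖqₖ₋₁ + qₖ₋₂:
  k=0: a=5, p=5, q=1
  k=1: a=15, p=76, q=15
  k=2: a=2, p=157, q=31

157/31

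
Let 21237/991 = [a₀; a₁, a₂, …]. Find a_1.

2

21237 = 21·991 + 426   →  a_0 = 21
991 = 2·426 + 139   →  a_1 = 2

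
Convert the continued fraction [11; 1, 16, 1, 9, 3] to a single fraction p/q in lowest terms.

Using pₖ = aₖpₖ₋₁ + pₖ₋₂ and qₖ = aₖqₖ₋₁ + qₖ₋₂:
  k=0: a=11, p=11, q=1
  k=1: a=1, p=12, q=1
  k=2: a=16, p=203, q=17
  k=3: a=1, p=215, q=18
  k=4: a=9, p=2138, q=179
  k=5: a=3, p=6629, q=555

6629/555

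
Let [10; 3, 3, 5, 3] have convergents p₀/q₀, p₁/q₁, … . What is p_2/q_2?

103/10

Using pₖ = aₖpₖ₋₁ + pₖ₋₂, qₖ = aₖqₖ₋₁ + qₖ₋₂ (with p₋₁=1, p₋₂=0, q₋₁=0, q₋₂=1):
  k=0: a=10, p=10, q=1
  k=1: a=3, p=31, q=3
  k=2: a=3, p=103, q=10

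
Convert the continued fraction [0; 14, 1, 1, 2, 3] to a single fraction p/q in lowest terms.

Using pₖ = aₖpₖ₋₁ + pₖ₋₂ and qₖ = aₖqₖ₋₁ + qₖ₋₂:
  k=0: a=0, p=0, q=1
  k=1: a=14, p=1, q=14
  k=2: a=1, p=1, q=15
  k=3: a=1, p=2, q=29
  k=4: a=2, p=5, q=73
  k=5: a=3, p=17, q=248

17/248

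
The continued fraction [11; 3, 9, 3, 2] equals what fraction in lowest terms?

Using pₖ = aₖpₖ₋₁ + pₖ₋₂ and qₖ = aₖqₖ₋₁ + qₖ₋₂:
  k=0: a=11, p=11, q=1
  k=1: a=3, p=34, q=3
  k=2: a=9, p=317, q=28
  k=3: a=3, p=985, q=87
  k=4: a=2, p=2287, q=202

2287/202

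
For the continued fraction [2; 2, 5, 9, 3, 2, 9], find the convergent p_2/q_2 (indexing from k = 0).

Using pₖ = aₖpₖ₋₁ + pₖ₋₂, qₖ = aₖqₖ₋₁ + qₖ₋₂ (with p₋₁=1, p₋₂=0, q₋₁=0, q₋₂=1):
  k=0: a=2, p=2, q=1
  k=1: a=2, p=5, q=2
  k=2: a=5, p=27, q=11

27/11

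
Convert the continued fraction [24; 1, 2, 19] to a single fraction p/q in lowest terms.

Using pₖ = aₖpₖ₋₁ + pₖ₋₂ and qₖ = aₖqₖ₋₁ + qₖ₋₂:
  k=0: a=24, p=24, q=1
  k=1: a=1, p=25, q=1
  k=2: a=2, p=74, q=3
  k=3: a=19, p=1431, q=58

1431/58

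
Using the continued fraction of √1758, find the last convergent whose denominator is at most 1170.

√1758 = [41; 1, 12, 1, 82, …] (period length 4).
Convergents:
  p_0/q_0 = 41/1
  p_1/q_1 = 42/1
  p_2/q_2 = 545/13
  p_3/q_3 = 587/14
  p_4/q_4 = 48679/1161
  p_5/q_5 = 49266/1175
q_4 = 1161 ≤ 1170 < 1175 = q_5, so the answer is 48679/1161.

48679/1161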